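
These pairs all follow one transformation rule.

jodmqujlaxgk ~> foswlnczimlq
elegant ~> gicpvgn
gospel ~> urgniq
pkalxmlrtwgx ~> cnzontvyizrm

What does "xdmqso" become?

osuqzf

What's happening: move the first 2 characters to the end (rotate left by 2), then shift every letter 2 places forward in the alphabet (wrapping around).
Working it through for "xdmqso": intermediate "mqsoxd", final "osuqzf".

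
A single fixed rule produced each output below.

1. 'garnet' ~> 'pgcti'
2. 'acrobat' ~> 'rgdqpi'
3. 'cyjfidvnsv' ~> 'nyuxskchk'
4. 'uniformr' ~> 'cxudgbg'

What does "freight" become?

gtxvwi

Rule — shift every letter 11 places backward in the alphabet (wrapping around), then delete the first character.
On "freight" that produces "gtxvwi".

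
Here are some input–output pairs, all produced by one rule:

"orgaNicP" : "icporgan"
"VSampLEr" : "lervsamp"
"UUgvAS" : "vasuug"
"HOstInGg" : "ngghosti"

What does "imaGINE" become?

The pattern: move the last 3 characters to the front (rotate right by 3), then convert every letter to lowercase.
On "imaGINE": the first step gives "INEimaG", and the second then gives "ineimag".

ineimag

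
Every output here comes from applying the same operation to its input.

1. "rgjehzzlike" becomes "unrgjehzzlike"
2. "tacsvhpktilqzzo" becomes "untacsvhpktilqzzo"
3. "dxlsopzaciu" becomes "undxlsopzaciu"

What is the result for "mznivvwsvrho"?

unmznivvwsvrho

What's happening: prepend "un".
So "mznivvwsvrho" becomes "unmznivvwsvrho".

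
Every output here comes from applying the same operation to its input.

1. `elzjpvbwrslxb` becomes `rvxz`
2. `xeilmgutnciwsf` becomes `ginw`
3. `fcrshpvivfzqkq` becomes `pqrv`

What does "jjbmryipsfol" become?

blsy

Each output is the input with this applied: keep one character in every 3, starting at position 3 (positions 3rd, 6th, 9th, ...), then sort the characters into alphabetical order.
Starting from "jjbmryipsfol": after the first operation, "bysl"; after the second, "blsy".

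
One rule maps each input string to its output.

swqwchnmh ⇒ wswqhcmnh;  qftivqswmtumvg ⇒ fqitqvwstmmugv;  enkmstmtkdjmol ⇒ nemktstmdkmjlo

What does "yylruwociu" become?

Looking at the pairs, the operation is to swap each adjacent pair of characters (1↔2, 3↔4, ...).
Applying that to "yylruwociu" gives "yyrlwucoui".

yyrlwucoui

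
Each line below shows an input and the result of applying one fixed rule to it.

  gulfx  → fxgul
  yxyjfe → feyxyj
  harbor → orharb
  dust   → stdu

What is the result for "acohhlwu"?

Each output is the input with this applied: move the last 2 characters to the front (rotate right by 2).
"acohhlwu" → "wuacohhl".

wuacohhl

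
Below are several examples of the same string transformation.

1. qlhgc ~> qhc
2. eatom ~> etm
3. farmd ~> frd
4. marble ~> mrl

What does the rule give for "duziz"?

In each case the input is transformed by: keep every other character starting from the first (positions 1st, 3rd, 5th, ...).
Applying that to "duziz" gives "dzz".

dzz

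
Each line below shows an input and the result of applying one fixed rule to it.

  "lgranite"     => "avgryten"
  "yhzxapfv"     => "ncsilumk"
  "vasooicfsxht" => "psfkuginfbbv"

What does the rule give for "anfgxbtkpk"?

ogxcxnastk

Each output is the input with this applied: shift every letter 13 places forward in the alphabet (wrapping around) — i.e. ROT13, then swap the front and back halves of the string.
Doing the same to "anfgxbtkpk": "ogxcxnastk".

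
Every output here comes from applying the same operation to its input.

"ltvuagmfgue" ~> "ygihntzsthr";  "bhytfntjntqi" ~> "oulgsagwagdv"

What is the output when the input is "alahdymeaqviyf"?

nynuqlzrndivls

What's happening: shift every letter 13 places forward in the alphabet (wrapping around) — i.e. ROT13.
On "alahdymeaqviyf" that produces "nynuqlzrndivls".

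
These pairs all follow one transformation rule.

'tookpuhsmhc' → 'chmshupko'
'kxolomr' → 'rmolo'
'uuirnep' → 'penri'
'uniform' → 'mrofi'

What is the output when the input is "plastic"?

The pattern: reverse the string, then delete the last 2 characters.
On "plastic": the first step gives "citsalp", and the second then gives "citsa".

citsa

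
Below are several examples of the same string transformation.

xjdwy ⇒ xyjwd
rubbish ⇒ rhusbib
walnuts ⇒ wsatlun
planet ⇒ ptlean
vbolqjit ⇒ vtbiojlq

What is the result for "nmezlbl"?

The pattern: take characters alternately from the front and the back (1st, last, 2nd, 2nd-last, ...).
Doing the same to "nmezlbl": "nlmbelz".

nlmbelz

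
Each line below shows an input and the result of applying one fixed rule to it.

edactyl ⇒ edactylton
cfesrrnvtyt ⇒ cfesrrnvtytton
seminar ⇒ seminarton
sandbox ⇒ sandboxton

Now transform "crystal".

The rule is to append "ton".
"crystal" → "crystalton".

crystalton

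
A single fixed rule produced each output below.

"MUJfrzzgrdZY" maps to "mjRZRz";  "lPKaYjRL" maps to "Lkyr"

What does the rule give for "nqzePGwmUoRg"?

In each case the input is transformed by: flip the case of every letter, then keep every other character starting from the first (positions 1st, 3rd, 5th, ...).
Working it through for "nqzePGwmUoRg": intermediate "NQZEpgWMuOrG", final "NZpWur".

NZpWur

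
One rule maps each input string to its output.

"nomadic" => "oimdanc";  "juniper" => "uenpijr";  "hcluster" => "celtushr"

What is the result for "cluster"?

The rule is to take characters alternately from the front and the back (1st, last, 2nd, 2nd-last, ...), then move the first 2 characters to the end (rotate left by 2).
Doing the same to "cluster": "leutscr".

leutscr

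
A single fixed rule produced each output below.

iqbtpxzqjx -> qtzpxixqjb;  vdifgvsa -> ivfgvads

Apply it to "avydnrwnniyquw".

ynirnwnawvuyqd

What's happening: take characters alternately from the front and the back (1st, last, 2nd, 2nd-last, ...), then swap the front and back halves of the string.
"avydnrwnniyquw" → "awvuyqdynirnwn" → "ynirnwnawvuyqd".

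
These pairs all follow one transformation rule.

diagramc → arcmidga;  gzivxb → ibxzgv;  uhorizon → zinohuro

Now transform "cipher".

The rule is to swap each adjacent pair of characters (1↔2, 3↔4, ...), then swap the front and back halves of the string.
On "cipher": the first step gives "ichpre", and the second then gives "preich".

preich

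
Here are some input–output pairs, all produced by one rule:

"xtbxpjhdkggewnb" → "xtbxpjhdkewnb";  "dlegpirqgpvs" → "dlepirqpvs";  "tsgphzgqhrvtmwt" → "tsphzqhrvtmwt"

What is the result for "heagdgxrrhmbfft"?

Each output is the input with this applied: remove every "g".
So "heagdgxrrhmbfft" becomes "headxrrhmbfft".

headxrrhmbfft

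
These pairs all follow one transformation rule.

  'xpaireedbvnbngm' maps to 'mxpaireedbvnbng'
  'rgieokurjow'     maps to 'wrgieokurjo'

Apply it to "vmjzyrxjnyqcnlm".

mvmjzyrxjnyqcnl

The rule is to move the last character to the front.
Doing the same to "vmjzyrxjnyqcnlm": "mvmjzyrxjnyqcnl".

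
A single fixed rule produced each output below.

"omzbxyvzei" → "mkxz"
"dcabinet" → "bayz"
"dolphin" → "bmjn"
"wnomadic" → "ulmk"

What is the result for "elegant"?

The transformation: shift every letter 2 places backward in the alphabet (wrapping around), then keep only the first 4 characters.
Applying both steps to "elegant": "cjceylr", then "cjce".

cjce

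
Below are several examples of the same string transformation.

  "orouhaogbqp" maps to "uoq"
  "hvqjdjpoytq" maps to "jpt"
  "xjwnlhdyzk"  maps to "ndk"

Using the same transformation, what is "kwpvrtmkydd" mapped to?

vmd

The rule is to delete the first 3 characters, then keep one character in every 3, starting at position 1 (positions 1st, 4th, 7th, ...).
Starting from "kwpvrtmkydd": after the first operation, "vrtmkydd"; after the second, "vmd".
(Check on "orouhaogbqp": → "uhaogbqp" → "uoq" ✓)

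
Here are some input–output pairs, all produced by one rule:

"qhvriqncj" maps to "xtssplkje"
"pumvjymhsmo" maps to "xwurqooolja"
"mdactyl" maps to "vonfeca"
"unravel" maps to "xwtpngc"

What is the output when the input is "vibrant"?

xvtpkdc

Each output is the input with this applied: shift every letter 2 places forward in the alphabet (wrapping around), then sort the characters into reverse alphabetical order.
On "vibrant": the first step gives "xkdtcpv", and the second then gives "xvtpkdc".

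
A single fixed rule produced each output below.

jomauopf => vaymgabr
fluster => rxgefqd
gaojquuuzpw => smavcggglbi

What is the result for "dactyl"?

The pattern: shift every letter 12 places forward in the alphabet (wrapping around).
Doing the same to "dactyl": "pmofkx".

pmofkx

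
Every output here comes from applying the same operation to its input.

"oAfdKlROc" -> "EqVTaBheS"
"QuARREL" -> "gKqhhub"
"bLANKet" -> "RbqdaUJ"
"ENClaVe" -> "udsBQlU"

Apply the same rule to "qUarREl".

GkQHhuB

What's happening: shift every letter 10 places backward in the alphabet (wrapping around), then flip the case of every letter.
Working it through for "qUarREl": intermediate "gKqhHUb", final "GkQHhuB".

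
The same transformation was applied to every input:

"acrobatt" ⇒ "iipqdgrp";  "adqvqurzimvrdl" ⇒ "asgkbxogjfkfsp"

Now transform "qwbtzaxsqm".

bfhmpoiqlf

The pattern: shift every letter 11 places backward in the alphabet (wrapping around), then reverse the string.
Applying both steps to "qwbtzaxsqm": "flqiopmhfb", then "bfhmpoiqlf".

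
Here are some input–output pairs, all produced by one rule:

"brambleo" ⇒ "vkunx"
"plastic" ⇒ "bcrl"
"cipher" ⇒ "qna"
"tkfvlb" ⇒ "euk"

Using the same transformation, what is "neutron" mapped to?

Rule — shift every letter 9 places forward in the alphabet (wrapping around), then delete the first 3 characters.
Applying that to "neutron" gives "caxw".

caxw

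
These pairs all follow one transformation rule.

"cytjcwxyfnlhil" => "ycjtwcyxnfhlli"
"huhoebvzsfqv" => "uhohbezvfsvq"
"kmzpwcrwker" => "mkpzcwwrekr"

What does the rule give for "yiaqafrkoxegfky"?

iyqafakrxogekfy

In each case the input is transformed by: swap each adjacent pair of characters (1↔2, 3↔4, ...).
So "yiaqafrkoxegfky" becomes "iyqafakrxogekfy".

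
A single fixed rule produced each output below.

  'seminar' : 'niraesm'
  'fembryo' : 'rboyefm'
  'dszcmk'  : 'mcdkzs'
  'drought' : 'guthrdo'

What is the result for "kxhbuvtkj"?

ubtvjkxkh

In each case the input is transformed by: move the first 3 characters to the end (rotate left by 3), then swap each adjacent pair of characters (1↔2, 3↔4, ...).
"kxhbuvtkj" → "buvtkjkxh" → "ubtvjkxkh".
(Check on "fembryo": → "bryofem" → "rboyefm" ✓)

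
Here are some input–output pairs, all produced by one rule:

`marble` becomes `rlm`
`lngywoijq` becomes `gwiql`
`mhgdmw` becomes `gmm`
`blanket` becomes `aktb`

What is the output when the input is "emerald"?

eade

Each output is the input with this applied: keep every other character starting from the first (positions 1st, 3rd, 5th, ...), then move the first character to the end.
"emerald" → "eead" → "eade".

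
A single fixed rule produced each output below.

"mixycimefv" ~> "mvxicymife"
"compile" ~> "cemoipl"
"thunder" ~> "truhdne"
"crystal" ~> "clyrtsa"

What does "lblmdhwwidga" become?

lalbdmwhiwgd

The transformation: move the last character to the front, then swap each adjacent pair of characters (1↔2, 3↔4, ...).
For "lblmdhwwidga", step one produces "alblmdhwwidg"; step two turns that into "lalbdmwhiwgd".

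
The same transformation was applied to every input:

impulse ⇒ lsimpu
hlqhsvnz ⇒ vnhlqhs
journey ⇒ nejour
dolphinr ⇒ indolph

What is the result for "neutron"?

Looking at the pairs, the operation is to delete the last character, then move the last 2 characters to the front (rotate right by 2).
On "neutron": the first step gives "neutro", and the second then gives "roneut".

roneut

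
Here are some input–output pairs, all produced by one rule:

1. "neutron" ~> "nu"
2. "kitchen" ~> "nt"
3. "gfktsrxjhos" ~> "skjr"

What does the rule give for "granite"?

Looking at the pairs, the operation is to take characters alternately from the front and the back (1st, last, 2nd, 2nd-last, ...), then keep one character in every 3, starting at position 2 (positions 2nd, 5th, 8th, ...).
Starting from "granite": after the first operation, "gertain"; after the second, "ea".

ea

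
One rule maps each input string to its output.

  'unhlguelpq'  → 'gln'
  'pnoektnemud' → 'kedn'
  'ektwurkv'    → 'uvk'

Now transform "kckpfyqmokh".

fmhc

The rule is to keep one character in every 3, starting at position 2 (positions 2nd, 5th, 8th, ...), then move the first character to the end.
Applying both steps to "kckpfyqmokh": "cfmh", then "fmhc".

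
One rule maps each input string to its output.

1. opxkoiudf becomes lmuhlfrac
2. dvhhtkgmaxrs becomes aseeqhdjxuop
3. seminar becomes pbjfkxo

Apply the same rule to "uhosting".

relpqfkd

Rule — shift every letter 3 places backward in the alphabet (wrapping around).
So "uhosting" becomes "relpqfkd".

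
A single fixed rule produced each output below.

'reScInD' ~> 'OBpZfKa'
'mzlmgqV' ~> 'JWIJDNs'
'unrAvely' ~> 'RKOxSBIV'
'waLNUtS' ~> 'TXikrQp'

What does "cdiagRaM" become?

In each case the input is transformed by: shift every letter 3 places backward in the alphabet (wrapping around), then flip the case of every letter.
Starting from "cdiagRaM": after the first operation, "zafxdOxJ"; after the second, "ZAFXDoXj".

ZAFXDoXj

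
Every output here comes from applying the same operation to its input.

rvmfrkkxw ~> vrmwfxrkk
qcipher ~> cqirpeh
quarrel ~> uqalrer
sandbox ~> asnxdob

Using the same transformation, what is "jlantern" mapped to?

ljannrte

Each output is the input with this applied: move the first character to the end, then take characters alternately from the front and the back (1st, last, 2nd, 2nd-last, ...).
Applying both steps to "jlantern": "lanternj", then "ljannrte".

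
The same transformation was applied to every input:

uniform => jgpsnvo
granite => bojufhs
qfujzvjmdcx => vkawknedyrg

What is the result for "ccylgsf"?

Rule — shift every letter 1 place forward in the alphabet (wrapping around), then move the first 2 characters to the end (rotate left by 2).
On "ccylgsf" that produces "zmhtgdd".

zmhtgdd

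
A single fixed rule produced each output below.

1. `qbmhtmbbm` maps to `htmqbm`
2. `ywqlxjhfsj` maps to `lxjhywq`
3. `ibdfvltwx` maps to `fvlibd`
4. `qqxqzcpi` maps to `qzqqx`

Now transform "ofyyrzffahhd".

Rule — delete the last 3 characters, then move the first 3 characters to the end (rotate left by 3).
Working it through for "ofyyrzffahhd": intermediate "ofyyrzffa", final "yrzffaofy".

yrzffaofy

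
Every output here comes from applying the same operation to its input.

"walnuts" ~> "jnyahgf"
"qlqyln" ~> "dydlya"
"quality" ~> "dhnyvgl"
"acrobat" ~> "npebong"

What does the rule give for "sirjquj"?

Rule — shift every letter 13 places forward in the alphabet (wrapping around) — i.e. ROT13.
Applying that to "sirjquj" gives "fvewdhw".

fvewdhw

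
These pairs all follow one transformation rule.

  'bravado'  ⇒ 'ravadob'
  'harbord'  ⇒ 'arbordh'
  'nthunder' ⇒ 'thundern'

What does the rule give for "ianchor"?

anchori

Each output is the input with this applied: move the first character to the end.
For "ianchor" the result is "anchori".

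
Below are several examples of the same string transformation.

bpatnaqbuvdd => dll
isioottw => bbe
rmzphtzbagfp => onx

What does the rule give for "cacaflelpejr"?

The pattern: shift every letter 8 places forward in the alphabet (wrapping around), then keep only the last 3 characters.
Starting from "cacaflelpejr": after the first operation, "kikintmtxmrz"; after the second, "mrz".

mrz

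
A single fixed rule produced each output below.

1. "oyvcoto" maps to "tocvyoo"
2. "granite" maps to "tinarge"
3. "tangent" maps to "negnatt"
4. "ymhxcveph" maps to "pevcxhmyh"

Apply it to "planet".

enalpt

In each case the input is transformed by: reverse the string, then move the first character to the end.
Applying both steps to "planet": "tenalp", then "enalpt".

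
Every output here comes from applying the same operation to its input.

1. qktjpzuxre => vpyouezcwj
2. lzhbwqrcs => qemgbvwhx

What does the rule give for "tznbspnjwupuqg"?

The pattern: shift every letter 5 places forward in the alphabet (wrapping around).
For "tznbspnjwupuqg" the result is "yesgxusobzuzvl".

yesgxusobzuzvl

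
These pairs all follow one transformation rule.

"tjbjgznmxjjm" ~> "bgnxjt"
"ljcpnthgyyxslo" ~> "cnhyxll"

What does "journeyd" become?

unyj

The transformation: keep every other character starting from the first (positions 1st, 3rd, 5th, ...), then move the first character to the end.
On "journeyd" that produces "unyj".
(Check on "tjbjgznmxjjm": → "tbgnxj" → "bgnxjt" ✓)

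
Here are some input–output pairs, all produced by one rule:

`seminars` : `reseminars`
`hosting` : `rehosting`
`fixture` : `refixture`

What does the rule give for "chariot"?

Rule — prepend "re".
On "chariot" that produces "rechariot".

rechariot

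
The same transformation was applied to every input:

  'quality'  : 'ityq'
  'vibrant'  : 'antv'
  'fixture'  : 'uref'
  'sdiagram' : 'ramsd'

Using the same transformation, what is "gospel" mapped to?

pel

In each case the input is transformed by: move the last 3 characters to the front (rotate right by 3), then delete the last 3 characters.
Starting from "gospel": after the first operation, "pelgos"; after the second, "pel".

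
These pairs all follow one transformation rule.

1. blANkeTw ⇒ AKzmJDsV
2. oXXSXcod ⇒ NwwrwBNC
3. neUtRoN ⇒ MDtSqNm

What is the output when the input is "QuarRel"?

The rule is to flip the case of every letter, then shift every letter 1 place backward in the alphabet (wrapping around).
Applying both steps to "QuarRel": "qUARrEL", then "pTZQqDK".

pTZQqDK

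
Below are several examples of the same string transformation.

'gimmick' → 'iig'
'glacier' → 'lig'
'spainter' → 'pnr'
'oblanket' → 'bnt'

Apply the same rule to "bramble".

rbb

The pattern: move the first character to the end, then keep one character in every 3, starting at position 1 (positions 1st, 4th, 7th, ...).
So "bramble" becomes "rbb".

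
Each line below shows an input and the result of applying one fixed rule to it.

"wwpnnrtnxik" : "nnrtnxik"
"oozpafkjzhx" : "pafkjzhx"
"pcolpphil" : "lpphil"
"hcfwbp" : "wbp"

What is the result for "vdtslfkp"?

slfkp

In each case the input is transformed by: delete the first 3 characters.
On "vdtslfkp" that produces "slfkp".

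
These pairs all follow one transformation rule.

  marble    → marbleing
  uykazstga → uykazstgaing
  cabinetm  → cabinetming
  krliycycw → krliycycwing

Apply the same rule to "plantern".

The transformation: append "ing".
"plantern" → "planterning".

planterning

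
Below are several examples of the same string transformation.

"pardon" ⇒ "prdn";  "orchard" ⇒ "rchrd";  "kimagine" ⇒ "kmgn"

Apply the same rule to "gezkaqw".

gzkqw

Each output is the input with this applied: remove every vowel.
For "gezkaqw" the result is "gzkqw".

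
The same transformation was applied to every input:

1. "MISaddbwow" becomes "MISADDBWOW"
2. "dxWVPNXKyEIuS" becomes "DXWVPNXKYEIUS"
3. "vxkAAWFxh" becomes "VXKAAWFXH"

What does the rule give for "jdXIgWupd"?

JDXIGWUPD

Looking at the pairs, the operation is to convert every letter to uppercase.
"jdXIgWupd" → "JDXIGWUPD".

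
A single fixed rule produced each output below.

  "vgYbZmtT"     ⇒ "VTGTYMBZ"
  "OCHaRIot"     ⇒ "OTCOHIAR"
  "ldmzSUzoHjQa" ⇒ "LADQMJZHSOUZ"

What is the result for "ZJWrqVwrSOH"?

The transformation: take characters alternately from the front and the back (1st, last, 2nd, 2nd-last, ...), then convert every letter to uppercase.
"ZJWrqVwrSOH" → "ZHJOWSrrqwV" → "ZHJOWSRRQWV".
(Check on "vgYbZmtT": → "vTgtYmbZ" → "VTGTYMBZ" ✓)

ZHJOWSRRQWV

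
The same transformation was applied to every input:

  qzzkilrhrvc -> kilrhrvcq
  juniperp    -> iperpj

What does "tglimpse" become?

impset

What's happening: move the first character to the end, then delete the first 2 characters.
Working it through for "tglimpse": intermediate "glimpset", final "impset".
(Check on "juniperp": → "uniperpj" → "iperpj" ✓)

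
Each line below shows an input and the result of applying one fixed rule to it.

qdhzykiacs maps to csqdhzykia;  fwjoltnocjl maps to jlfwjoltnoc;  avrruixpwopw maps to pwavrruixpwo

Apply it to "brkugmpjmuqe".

Rule — move the last 2 characters to the front (rotate right by 2).
On "brkugmpjmuqe" that produces "qebrkugmpjmu".

qebrkugmpjmu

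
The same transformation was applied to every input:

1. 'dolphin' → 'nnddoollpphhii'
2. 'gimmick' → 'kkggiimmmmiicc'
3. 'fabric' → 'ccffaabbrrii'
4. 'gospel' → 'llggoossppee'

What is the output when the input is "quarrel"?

llqquuaarrrree

Rule — double every character, then move the last 2 characters to the front (rotate right by 2).
Applying both steps to "quarrel": "qquuaarrrreell", then "llqquuaarrrree".
(Check on "fabric": → "ffaabbrriicc" → "ccffaabbrrii" ✓)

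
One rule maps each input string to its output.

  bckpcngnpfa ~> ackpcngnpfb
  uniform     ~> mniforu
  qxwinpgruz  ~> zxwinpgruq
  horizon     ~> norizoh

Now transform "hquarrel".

lquarreh

The rule is to swap the first and last characters.
For "hquarrel" the result is "lquarreh".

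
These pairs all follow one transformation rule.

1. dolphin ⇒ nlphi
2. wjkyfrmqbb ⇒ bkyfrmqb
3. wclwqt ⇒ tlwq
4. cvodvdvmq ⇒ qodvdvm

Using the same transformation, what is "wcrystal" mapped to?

Each output is the input with this applied: delete the first 2 characters, then move the last character to the front.
On "wcrystal" that produces "lrysta".

lrysta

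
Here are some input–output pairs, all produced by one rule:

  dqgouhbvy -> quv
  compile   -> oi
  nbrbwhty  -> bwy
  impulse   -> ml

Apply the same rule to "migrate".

ia

What's happening: keep one character in every 3, starting at position 2 (positions 2nd, 5th, 8th, ...).
"migrate" → "ia".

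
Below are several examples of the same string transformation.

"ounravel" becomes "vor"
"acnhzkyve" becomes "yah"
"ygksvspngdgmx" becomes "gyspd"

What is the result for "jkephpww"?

Each output is the input with this applied: move the last 3 characters to the front (rotate right by 3), then keep one character in every 3, starting at position 1 (positions 1st, 4th, 7th, ...).
Applying both steps to "jkephpww": "pwwjkeph", then "pjp".

pjp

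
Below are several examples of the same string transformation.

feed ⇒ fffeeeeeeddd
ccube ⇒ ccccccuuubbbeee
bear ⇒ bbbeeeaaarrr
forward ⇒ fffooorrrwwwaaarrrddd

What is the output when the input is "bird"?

The transformation: repeat every character 3 times.
Applying that to "bird" gives "bbbiiirrrddd".

bbbiiirrrddd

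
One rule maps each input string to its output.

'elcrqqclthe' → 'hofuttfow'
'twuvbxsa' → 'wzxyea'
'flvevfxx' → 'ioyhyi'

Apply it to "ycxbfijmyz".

bfaeilmp

Looking at the pairs, the operation is to shift every letter 3 places forward in the alphabet (wrapping around), then delete the last 2 characters.
On "ycxbfijmyz" that produces "bfaeilmp".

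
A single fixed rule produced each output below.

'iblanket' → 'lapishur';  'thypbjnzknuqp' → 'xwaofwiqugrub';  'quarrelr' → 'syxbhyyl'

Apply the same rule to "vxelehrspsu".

The pattern: move the last 2 characters to the front (rotate right by 2), then shift every letter 7 places forward in the alphabet (wrapping around).
Working it through for "vxelehrspsu": intermediate "suvxelehrsp", final "zbcelsloyzw".

zbcelsloyzw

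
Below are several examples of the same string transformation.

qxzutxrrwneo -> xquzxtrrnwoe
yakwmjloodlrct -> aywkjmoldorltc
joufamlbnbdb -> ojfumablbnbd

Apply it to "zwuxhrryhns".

Each output is the input with this applied: swap each adjacent pair of characters (1↔2, 3↔4, ...).
So "zwuxhrryhns" becomes "wzxurhyrnhs".

wzxurhyrnhs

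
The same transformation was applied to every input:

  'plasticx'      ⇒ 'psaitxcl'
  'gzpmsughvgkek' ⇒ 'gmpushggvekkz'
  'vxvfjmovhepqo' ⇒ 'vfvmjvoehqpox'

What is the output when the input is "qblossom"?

What's happening: swap each adjacent pair of characters (1↔2, 3↔4, ...), then move the first character to the end.
Applying that to "qblossom" gives "qolssmob".

qolssmob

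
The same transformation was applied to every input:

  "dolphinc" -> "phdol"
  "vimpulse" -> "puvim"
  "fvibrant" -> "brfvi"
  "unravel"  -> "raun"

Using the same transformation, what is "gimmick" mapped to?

mmgi

Looking at the pairs, the operation is to delete the last 3 characters, then move the last 2 characters to the front (rotate right by 2).
"gimmick" → "gimm" → "mmgi".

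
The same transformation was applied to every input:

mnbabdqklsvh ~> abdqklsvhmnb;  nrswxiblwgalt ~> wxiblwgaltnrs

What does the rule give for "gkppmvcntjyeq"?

pmvcntjyeqgkp

What's happening: move the first 3 characters to the end (rotate left by 3).
On "gkppmvcntjyeq" that produces "pmvcntjyeqgkp".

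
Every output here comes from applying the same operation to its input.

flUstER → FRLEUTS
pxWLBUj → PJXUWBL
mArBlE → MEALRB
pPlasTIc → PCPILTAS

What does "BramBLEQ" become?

BQREALMB

What's happening: take characters alternately from the front and the back (1st, last, 2nd, 2nd-last, ...), then convert every letter to uppercase.
Working it through for "BramBLEQ": intermediate "BQrEaLmB", final "BQREALMB".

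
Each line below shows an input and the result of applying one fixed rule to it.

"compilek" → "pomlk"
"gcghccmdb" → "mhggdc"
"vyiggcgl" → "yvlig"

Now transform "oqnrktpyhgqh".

What's happening: sort the characters into reverse alphabetical order, then delete the last 3 characters.
On "oqnrktpyhgqh": the first step gives "ytrqqponkhhg", and the second then gives "ytrqqponk".
(Check on "vyiggcgl": → "yvligggc" → "yvlig" ✓)

ytrqqponk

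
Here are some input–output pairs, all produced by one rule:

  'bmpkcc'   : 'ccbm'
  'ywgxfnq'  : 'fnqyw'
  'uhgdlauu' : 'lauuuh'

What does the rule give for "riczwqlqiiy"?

wqlqiiyri

Looking at the pairs, the operation is to move the first 2 characters to the end (rotate left by 2), then delete the first 2 characters.
Working it through for "riczwqlqiiy": intermediate "czwqlqiiyri", final "wqlqiiyri".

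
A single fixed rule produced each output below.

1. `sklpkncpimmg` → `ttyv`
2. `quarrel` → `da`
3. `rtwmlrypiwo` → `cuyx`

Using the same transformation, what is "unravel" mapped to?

we

The rule is to keep one character in every 3, starting at position 2 (positions 2nd, 5th, 8th, ...), then shift every letter 9 places forward in the alphabet (wrapping around).
For "unravel", step one produces "nv"; step two turns that into "we".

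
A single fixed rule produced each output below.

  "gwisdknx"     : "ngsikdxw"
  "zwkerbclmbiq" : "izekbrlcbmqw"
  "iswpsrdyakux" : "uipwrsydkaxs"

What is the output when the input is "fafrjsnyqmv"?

vfrfsjynmqa

Each output is the input with this applied: swap each adjacent pair of characters (1↔2, 3↔4, ...), then swap the first and last characters.
Applying that to "fafrjsnyqmv" gives "vfrfsjynmqa".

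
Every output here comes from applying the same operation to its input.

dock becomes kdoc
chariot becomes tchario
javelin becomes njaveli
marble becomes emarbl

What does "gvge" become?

egvg

In each case the input is transformed by: move the last character to the front.
Applying that to "gvge" gives "egvg".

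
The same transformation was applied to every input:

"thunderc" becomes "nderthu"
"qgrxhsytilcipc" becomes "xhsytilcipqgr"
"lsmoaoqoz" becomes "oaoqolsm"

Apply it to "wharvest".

rveswha

Looking at the pairs, the operation is to delete the last character, then move the first 3 characters to the end (rotate left by 3).
"wharvest" → "wharves" → "rveswha".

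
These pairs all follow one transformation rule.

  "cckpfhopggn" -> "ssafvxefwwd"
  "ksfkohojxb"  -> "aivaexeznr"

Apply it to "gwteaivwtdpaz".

wmjuqylmjtfqp

Each output is the input with this applied: shift every letter 10 places backward in the alphabet (wrapping around).
"gwteaivwtdpaz" → "wmjuqylmjtfqp".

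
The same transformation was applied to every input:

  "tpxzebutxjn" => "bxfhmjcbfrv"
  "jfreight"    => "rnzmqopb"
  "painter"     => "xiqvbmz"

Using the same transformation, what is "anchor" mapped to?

ivkpwz

In each case the input is transformed by: shift every letter 8 places forward in the alphabet (wrapping around).
"anchor" → "ivkpwz".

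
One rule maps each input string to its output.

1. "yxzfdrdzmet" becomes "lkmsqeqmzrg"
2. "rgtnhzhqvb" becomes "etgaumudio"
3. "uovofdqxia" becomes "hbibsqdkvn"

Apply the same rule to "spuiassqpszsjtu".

fchvnffdcfmfwgh

Rule — shift every letter 13 places forward in the alphabet (wrapping around) — i.e. ROT13.
So "spuiassqpszsjtu" becomes "fchvnffdcfmfwgh".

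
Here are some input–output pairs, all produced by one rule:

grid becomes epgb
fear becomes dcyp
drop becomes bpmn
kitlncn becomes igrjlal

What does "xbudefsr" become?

Rule — shift every letter 2 places backward in the alphabet (wrapping around).
On "xbudefsr" that produces "vzsbcdqp".

vzsbcdqp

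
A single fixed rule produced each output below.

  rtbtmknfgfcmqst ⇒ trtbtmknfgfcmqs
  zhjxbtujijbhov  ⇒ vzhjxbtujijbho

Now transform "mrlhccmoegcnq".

The pattern: move the last character to the front.
Applying that to "mrlhccmoegcnq" gives "qmrlhccmoegcn".

qmrlhccmoegcn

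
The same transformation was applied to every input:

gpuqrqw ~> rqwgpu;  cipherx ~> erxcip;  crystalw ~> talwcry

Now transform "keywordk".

The rule is to move the first 3 characters to the end (rotate left by 3), then delete the first character.
"keywordk" → "wordkkey" → "ordkkey".

ordkkey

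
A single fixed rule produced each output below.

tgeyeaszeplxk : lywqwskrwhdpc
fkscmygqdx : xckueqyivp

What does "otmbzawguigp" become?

gletrsoymayh

Each output is the input with this applied: shift every letter 8 places backward in the alphabet (wrapping around).
So "otmbzawguigp" becomes "gletrsoymayh".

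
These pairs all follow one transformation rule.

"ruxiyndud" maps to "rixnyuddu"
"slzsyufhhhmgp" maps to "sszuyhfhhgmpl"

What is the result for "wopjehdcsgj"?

What's happening: swap each adjacent pair of characters (1↔2, 3↔4, ...), then move the first character to the end.
Applying both steps to "wopjehdcsgj": "owjphecdgsj", then "wjphecdgsjo".

wjphecdgsjo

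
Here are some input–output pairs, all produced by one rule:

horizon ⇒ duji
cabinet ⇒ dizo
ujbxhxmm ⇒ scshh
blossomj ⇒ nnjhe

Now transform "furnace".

ivxz

Rule — delete the first 3 characters, then shift every letter 5 places backward in the alphabet (wrapping around).
"furnace" → "nace" → "ivxz".
(Check on "cabinet": → "inet" → "dizo" ✓)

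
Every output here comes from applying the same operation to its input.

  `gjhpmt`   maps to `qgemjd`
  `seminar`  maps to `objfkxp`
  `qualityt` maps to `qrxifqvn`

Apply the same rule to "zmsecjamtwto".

Each output is the input with this applied: shift every letter 3 places backward in the alphabet (wrapping around), then swap the first and last characters.
Starting from "zmsecjamtwto": after the first operation, "wjpbzgxjqtql"; after the second, "ljpbzgxjqtqw".

ljpbzgxjqtqw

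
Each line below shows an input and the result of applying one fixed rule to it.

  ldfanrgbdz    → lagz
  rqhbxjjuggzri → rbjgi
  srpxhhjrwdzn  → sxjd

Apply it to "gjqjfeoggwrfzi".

gjowz

Each output is the input with this applied: keep one character in every 3, starting at position 1 (positions 1st, 4th, 7th, ...).
For "gjqjfeoggwrfzi" the result is "gjowz".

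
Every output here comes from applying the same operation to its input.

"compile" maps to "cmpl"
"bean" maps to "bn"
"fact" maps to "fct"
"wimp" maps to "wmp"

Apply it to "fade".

In each case the input is transformed by: remove every vowel.
So "fade" becomes "fd".

fd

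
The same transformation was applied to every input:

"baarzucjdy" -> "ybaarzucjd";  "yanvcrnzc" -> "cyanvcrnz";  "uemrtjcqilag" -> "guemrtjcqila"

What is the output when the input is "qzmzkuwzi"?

iqzmzkuwz

In each case the input is transformed by: move the last character to the front.
For "qzmzkuwzi" the result is "iqzmzkuwz".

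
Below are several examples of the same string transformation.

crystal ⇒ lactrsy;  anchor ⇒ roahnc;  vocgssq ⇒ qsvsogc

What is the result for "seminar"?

What's happening: move the last character to the front, then take characters alternately from the front and the back (1st, last, 2nd, 2nd-last, ...).
On "seminar": the first step gives "rsemina", and the second then gives "rasneim".
(Check on "anchor": → "rancho" → "roahnc" ✓)

rasneim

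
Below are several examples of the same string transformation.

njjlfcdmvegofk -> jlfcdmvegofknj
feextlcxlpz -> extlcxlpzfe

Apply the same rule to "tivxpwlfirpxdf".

The transformation: move the first 2 characters to the end (rotate left by 2).
"tivxpwlfirpxdf" → "vxpwlfirpxdfti".

vxpwlfirpxdfti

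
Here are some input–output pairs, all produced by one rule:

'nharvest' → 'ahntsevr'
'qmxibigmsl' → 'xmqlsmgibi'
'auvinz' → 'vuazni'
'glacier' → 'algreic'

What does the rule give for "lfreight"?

rflthgie

What's happening: reverse the string, then move the last 3 characters to the front (rotate right by 3).
Doing the same to "lfreight": "rflthgie".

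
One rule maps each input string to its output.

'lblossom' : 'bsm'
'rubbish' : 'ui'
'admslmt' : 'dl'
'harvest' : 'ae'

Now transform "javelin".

The pattern: keep one character in every 3, starting at position 2 (positions 2nd, 5th, 8th, ...).
Applying that to "javelin" gives "al".

al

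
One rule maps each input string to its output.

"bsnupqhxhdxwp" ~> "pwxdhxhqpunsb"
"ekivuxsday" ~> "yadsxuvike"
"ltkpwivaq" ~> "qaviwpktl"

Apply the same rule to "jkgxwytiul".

The transformation: reverse the string.
"jkgxwytiul" → "luitywxgkj".

luitywxgkj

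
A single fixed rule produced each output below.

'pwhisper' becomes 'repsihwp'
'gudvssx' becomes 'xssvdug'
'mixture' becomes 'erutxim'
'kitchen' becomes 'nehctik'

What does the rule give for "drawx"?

Each output is the input with this applied: reverse the string.
Applying that to "drawx" gives "xward".

xward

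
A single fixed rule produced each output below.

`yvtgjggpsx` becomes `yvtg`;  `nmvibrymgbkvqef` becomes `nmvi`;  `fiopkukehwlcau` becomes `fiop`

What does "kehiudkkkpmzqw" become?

In each case the input is transformed by: keep only the first 4 characters.
Doing the same to "kehiudkkkpmzqw": "kehi".

kehi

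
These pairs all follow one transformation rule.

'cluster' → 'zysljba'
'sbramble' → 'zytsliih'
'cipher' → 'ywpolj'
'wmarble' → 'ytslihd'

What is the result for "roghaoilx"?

The rule is to shift every letter 7 places forward in the alphabet (wrapping around), then sort the characters into reverse alphabetical order.
Applying both steps to "roghaoilx": "yvnohvpse", then "yvvsponhe".

yvvsponhe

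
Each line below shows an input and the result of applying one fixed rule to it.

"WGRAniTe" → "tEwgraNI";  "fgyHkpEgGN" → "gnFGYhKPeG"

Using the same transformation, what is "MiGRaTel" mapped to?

In each case the input is transformed by: flip the case of every letter, then move the last 2 characters to the front (rotate right by 2).
"MiGRaTel" → "ELmIgrAt".

ELmIgrAt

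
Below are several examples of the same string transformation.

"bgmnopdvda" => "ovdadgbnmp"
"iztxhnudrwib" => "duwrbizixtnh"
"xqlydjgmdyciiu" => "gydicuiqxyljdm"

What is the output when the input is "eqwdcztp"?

The rule is to swap each adjacent pair of characters (1↔2, 3↔4, ...), then swap the front and back halves of the string.
For "eqwdcztp", step one produces "qedwzcpt"; step two turns that into "zcptqedw".

zcptqedw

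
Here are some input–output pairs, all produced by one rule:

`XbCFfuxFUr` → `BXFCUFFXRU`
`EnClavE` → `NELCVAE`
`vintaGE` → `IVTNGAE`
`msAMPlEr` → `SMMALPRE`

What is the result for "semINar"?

ESIMANR

Rule — swap each adjacent pair of characters (1↔2, 3↔4, ...), then convert every letter to uppercase.
Applying that to "semINar" gives "ESIMANR".
(Check on "msAMPlEr": → "smMAlPrE" → "SMMALPRE" ✓)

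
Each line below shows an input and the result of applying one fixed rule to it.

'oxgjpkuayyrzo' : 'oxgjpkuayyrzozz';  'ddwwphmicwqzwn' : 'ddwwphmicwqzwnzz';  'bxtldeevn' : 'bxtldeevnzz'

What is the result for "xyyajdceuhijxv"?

xyyajdceuhijxvzz

Each output is the input with this applied: append "zz".
Applying that to "xyyajdceuhijxv" gives "xyyajdceuhijxvzz".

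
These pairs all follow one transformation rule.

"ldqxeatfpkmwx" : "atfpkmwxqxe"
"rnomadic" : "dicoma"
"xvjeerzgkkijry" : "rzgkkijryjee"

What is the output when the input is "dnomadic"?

The transformation: delete the first 2 characters, then move the first 3 characters to the end (rotate left by 3).
For "dnomadic", step one produces "omadic"; step two turns that into "dicoma".

dicoma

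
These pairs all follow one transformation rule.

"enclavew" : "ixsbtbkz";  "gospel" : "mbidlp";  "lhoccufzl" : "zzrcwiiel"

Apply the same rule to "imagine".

dfkbfjx

Each output is the input with this applied: move the first 3 characters to the end (rotate left by 3), then shift every letter 3 places backward in the alphabet (wrapping around).
Starting from "imagine": after the first operation, "gineima"; after the second, "dfkbfjx".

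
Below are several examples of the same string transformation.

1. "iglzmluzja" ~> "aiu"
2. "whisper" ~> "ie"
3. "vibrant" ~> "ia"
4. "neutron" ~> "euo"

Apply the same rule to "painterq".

Each output is the input with this applied: move the last character to the front, then keep only the vowels.
Starting from "painterq": after the first operation, "qpainter"; after the second, "aie".

aie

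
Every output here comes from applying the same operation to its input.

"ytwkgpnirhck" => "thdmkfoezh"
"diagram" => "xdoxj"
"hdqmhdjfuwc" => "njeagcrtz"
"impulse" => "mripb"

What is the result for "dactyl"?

The pattern: shift every letter 3 places backward in the alphabet (wrapping around), then delete the first 2 characters.
Starting from "dactyl": after the first operation, "axzqvi"; after the second, "zqvi".

zqvi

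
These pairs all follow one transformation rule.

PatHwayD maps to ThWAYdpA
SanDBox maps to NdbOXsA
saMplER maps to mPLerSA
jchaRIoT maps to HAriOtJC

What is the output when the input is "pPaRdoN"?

The pattern: move the first 2 characters to the end (rotate left by 2), then flip the case of every letter.
Doing the same to "pPaRdoN": "ArDOnPp".

ArDOnPp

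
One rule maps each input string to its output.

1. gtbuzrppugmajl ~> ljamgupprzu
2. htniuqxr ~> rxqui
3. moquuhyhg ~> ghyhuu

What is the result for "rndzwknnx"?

xnnkwz

The rule is to delete the first 3 characters, then reverse the string.
On "rndzwknnx": the first step gives "zwknnx", and the second then gives "xnnkwz".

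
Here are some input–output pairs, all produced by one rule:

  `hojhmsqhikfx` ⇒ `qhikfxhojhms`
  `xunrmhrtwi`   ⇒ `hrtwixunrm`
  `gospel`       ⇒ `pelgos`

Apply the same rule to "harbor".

borhar

The pattern: swap the front and back halves of the string.
"harbor" → "borhar".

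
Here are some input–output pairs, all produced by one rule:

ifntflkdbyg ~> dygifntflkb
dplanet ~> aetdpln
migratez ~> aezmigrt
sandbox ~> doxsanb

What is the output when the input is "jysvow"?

sowjyv

Looking at the pairs, the operation is to move the last 3 characters to the front (rotate right by 3), then swap the first and last characters.
Starting from "jysvow": after the first operation, "vowjys"; after the second, "sowjyv".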